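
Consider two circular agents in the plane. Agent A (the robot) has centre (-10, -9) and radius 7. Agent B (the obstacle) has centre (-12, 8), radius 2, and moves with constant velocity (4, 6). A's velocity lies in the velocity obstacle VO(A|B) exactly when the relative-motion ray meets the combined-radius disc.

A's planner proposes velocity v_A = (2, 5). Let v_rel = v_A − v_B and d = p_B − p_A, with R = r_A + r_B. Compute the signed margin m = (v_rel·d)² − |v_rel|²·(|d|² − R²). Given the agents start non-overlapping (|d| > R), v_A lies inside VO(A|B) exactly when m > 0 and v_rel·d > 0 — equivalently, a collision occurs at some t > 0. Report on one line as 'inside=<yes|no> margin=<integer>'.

d = (-2, 17),  |d|² = 293;  R = 7+2 = 9,  c = 293−9² = 212
v_rel = (-2, -1),  |v_rel|² = 5;  v_rel·d = (-2)·(-2) + (-1)·(17) = -13
5·t² + 26·t + 212 = 0  ⇒  m = (-13)² − 5·212 = -891
m = -891 < 0,  v_rel·d = -13 < 0  ⇒  outside

inside=no margin=-891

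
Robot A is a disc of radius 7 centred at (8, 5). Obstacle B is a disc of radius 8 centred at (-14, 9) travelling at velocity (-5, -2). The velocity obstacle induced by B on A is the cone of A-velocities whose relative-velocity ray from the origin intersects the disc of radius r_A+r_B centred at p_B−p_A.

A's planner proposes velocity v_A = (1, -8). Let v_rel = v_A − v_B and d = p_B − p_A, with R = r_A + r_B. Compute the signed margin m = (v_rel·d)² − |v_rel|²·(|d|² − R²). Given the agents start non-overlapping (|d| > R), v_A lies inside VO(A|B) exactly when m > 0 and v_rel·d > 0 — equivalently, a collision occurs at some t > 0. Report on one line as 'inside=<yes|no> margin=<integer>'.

d = (-22, 4),  |d|² = 500;  R = 7+8 = 15,  c = 500−15² = 275
v_rel = (6, -6),  |v_rel|² = 72;  v_rel·d = (6)·(-22) + (-6)·(4) = -156
72·t² + 312·t + 275 = 0  ⇒  m = (-156)² − 72·275 = 4536
m = 4536 > 0,  v_rel·d = -156 < 0  ⇒  outside

inside=no margin=4536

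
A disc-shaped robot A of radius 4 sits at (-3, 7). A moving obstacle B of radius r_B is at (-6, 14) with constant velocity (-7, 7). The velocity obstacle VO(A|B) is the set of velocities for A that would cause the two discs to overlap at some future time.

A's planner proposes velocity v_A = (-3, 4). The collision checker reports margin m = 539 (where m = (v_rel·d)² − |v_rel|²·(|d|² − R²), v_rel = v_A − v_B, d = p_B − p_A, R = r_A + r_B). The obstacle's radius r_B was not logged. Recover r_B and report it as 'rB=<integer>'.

m = 539
d = (-3, 7);  v_rel = (4, -3),  |v_rel|² = 25
v_rel×d = (4)·(7) − (-3)·(-3) = 19
since m = R²·25 − 19²:  R² = (361 + 539) / 25 = 36
R = √36 = 6  ⇒  r_B = 6 − 4 = 2

rB=2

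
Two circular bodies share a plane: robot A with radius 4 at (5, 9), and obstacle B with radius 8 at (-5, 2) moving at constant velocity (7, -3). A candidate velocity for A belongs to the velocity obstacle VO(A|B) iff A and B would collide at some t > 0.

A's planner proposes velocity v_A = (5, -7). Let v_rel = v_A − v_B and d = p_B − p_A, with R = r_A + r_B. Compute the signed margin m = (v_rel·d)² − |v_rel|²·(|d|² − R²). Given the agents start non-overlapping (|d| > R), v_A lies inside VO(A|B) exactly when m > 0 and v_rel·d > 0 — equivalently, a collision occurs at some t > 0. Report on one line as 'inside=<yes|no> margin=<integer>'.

d = (-10, -7),  |d|² = 149;  R = 4+8 = 12,  c = 149−12² = 5
v_rel = (-2, -4),  |v_rel|² = 20;  v_rel·d = (-2)·(-10) + (-4)·(-7) = 48
20·t² − 96·t + 5 = 0  ⇒  m = 48² − 20·5 = 2204
m = 2204 > 0,  v_rel·d = 48 > 0  ⇒  inside

inside=yes margin=2204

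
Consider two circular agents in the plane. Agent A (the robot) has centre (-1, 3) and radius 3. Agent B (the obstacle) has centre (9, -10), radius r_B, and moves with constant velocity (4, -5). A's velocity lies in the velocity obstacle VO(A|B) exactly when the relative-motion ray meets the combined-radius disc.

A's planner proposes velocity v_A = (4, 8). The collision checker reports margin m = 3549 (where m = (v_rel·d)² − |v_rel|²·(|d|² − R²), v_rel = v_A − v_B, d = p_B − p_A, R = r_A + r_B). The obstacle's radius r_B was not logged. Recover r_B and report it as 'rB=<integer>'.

m = 3549
d = (10, -13);  v_rel = (0, 13),  |v_rel|² = 169
v_rel×d = (0)·(-13) − (13)·(10) = -130
since m = R²·169 − (-130)²:  R² = (16900 + 3549) / 169 = 121
R = √121 = 11  ⇒  r_B = 11 − 3 = 8

rB=8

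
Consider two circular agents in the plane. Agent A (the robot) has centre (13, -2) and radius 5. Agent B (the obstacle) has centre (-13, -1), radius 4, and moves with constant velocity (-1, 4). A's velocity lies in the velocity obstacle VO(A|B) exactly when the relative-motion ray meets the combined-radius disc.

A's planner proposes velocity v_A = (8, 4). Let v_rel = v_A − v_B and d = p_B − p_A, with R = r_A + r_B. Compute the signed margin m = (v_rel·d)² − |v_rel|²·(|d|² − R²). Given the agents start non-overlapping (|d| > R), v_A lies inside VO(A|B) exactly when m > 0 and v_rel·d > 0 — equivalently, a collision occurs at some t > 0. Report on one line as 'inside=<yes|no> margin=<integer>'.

d = (-26, 1),  |d|² = 677;  R = 5+4 = 9,  c = 677−9² = 596
v_rel = (9, 0),  |v_rel|² = 81;  v_rel·d = (9)·(-26) + (0)·(1) = -234
81·t² + 468·t + 596 = 0  ⇒  m = (-234)² − 81·596 = 6480
m = 6480 > 0,  v_rel·d = -234 < 0  ⇒  outside

inside=no margin=6480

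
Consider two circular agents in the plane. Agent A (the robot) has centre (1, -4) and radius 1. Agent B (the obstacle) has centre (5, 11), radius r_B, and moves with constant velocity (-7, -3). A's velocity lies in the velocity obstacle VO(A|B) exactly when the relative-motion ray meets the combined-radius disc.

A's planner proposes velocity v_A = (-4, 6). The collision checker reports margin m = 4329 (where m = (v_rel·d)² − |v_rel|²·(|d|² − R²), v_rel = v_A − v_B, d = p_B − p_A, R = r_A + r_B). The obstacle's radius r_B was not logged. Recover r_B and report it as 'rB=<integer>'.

m = 4329
d = (4, 15);  v_rel = (3, 9),  |v_rel|² = 90
v_rel×d = (3)·(15) − (9)·(4) = 9
since m = R²·90 − 9²:  R² = (81 + 4329) / 90 = 49
R = √49 = 7  ⇒  r_B = 7 − 1 = 6

rB=6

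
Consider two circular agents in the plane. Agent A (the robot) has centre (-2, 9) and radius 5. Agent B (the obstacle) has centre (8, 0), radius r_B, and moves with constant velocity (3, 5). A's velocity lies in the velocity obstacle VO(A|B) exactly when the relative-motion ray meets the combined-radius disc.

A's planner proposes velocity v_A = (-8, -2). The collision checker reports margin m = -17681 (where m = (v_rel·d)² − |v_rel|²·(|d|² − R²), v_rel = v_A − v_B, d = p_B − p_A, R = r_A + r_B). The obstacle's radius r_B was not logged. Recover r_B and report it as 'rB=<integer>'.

m = -17681
d = (10, -9);  v_rel = (-11, -7),  |v_rel|² = 170
v_rel×d = (-11)·(-9) − (-7)·(10) = 169
since m = R²·170 − 169²:  R² = (28561 + -17681) / 170 = 64
R = √64 = 8  ⇒  r_B = 8 − 5 = 3

rB=3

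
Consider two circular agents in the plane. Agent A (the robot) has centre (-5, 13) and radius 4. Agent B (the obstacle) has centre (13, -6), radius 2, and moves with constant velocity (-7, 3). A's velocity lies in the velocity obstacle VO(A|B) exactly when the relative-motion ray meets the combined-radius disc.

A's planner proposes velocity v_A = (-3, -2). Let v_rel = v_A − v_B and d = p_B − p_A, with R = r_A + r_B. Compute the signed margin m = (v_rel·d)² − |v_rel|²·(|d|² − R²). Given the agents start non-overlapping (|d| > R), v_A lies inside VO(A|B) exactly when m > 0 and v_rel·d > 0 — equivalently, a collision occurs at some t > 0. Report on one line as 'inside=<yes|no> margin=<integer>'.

d = (18, -19),  |d|² = 685;  R = 4+2 = 6,  c = 685−6² = 649
v_rel = (4, -5),  |v_rel|² = 41;  v_rel·d = (4)·(18) + (-5)·(-19) = 167
41·t² − 334·t + 649 = 0  ⇒  m = 167² − 41·649 = 1280
m = 1280 > 0,  v_rel·d = 167 > 0  ⇒  inside

inside=yes margin=1280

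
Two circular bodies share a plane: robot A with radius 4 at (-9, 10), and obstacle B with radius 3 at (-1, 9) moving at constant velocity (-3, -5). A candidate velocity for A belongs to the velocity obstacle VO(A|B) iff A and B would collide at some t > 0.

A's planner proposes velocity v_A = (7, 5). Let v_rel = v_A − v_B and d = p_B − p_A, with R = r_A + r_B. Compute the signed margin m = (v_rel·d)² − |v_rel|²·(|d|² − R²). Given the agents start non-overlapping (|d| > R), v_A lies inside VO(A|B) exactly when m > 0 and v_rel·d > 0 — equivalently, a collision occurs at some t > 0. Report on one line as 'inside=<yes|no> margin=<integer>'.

d = (8, -1),  |d|² = 65;  R = 4+3 = 7,  c = 65−7² = 16
v_rel = (10, 10),  |v_rel|² = 200;  v_rel·d = (10)·(8) + (10)·(-1) = 70
200·t² − 140·t + 16 = 0  ⇒  m = 70² − 200·16 = 1700
m = 1700 > 0,  v_rel·d = 70 > 0  ⇒  inside

inside=yes margin=1700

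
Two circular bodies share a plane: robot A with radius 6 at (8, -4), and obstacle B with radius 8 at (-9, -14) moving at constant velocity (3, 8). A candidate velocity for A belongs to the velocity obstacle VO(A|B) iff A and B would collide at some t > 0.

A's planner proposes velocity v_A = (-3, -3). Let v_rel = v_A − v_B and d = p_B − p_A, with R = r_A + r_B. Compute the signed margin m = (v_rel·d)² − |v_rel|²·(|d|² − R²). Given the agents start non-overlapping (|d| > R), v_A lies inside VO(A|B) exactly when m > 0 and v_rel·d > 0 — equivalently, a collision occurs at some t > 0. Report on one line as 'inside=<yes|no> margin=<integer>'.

d = (-17, -10),  |d|² = 389;  R = 6+8 = 14,  c = 389−14² = 193
v_rel = (-6, -11),  |v_rel|² = 157;  v_rel·d = (-6)·(-17) + (-11)·(-10) = 212
157·t² − 424·t + 193 = 0  ⇒  m = 212² − 157·193 = 14643
m = 14643 > 0,  v_rel·d = 212 > 0  ⇒  inside

inside=yes margin=14643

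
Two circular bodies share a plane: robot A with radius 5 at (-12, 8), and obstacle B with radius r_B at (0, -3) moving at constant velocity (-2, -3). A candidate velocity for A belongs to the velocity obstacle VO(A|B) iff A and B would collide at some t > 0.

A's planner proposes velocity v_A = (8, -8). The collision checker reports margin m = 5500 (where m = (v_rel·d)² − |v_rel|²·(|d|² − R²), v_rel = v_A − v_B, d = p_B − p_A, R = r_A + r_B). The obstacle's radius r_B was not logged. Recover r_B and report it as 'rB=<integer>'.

m = 5500
d = (12, -11);  v_rel = (10, -5),  |v_rel|² = 125
v_rel×d = (10)·(-11) − (-5)·(12) = -50
since m = R²·125 − (-50)²:  R² = (2500 + 5500) / 125 = 64
R = √64 = 8  ⇒  r_B = 8 − 5 = 3

rB=3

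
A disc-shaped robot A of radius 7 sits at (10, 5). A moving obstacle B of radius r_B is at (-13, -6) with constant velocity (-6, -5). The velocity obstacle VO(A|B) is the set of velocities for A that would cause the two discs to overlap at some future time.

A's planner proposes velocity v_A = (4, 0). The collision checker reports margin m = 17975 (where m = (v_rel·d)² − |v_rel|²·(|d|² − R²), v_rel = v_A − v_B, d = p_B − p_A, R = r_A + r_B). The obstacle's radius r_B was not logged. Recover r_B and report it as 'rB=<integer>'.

m = 17975
d = (-23, -11);  v_rel = (10, 5),  |v_rel|² = 125
v_rel×d = (10)·(-11) − (5)·(-23) = 5
since m = R²·125 − 5²:  R² = (25 + 17975) / 125 = 144
R = √144 = 12  ⇒  r_B = 12 − 7 = 5

rB=5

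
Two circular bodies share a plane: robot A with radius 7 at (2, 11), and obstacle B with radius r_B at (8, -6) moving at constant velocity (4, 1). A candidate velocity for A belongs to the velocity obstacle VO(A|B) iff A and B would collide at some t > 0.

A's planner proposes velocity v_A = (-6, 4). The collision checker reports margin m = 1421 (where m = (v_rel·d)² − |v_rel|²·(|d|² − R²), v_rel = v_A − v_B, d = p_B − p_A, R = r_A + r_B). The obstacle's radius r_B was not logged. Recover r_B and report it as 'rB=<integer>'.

m = 1421
d = (6, -17);  v_rel = (-10, 3),  |v_rel|² = 109
v_rel×d = (-10)·(-17) − (3)·(6) = 152
since m = R²·109 − 152²:  R² = (23104 + 1421) / 109 = 225
R = √225 = 15  ⇒  r_B = 15 − 7 = 8

rB=8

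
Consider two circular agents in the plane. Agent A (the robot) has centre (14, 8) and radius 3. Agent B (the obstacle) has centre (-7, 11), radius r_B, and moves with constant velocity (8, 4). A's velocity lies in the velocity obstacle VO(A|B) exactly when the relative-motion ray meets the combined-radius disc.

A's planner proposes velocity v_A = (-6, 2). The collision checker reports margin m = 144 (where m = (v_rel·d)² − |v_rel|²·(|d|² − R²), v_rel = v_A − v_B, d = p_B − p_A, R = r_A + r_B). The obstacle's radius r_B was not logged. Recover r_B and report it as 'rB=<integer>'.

m = 144
d = (-21, 3);  v_rel = (-14, -2),  |v_rel|² = 200
v_rel×d = (-14)·(3) − (-2)·(-21) = -84
since m = R²·200 − (-84)²:  R² = (7056 + 144) / 200 = 36
R = √36 = 6  ⇒  r_B = 6 − 3 = 3

rB=3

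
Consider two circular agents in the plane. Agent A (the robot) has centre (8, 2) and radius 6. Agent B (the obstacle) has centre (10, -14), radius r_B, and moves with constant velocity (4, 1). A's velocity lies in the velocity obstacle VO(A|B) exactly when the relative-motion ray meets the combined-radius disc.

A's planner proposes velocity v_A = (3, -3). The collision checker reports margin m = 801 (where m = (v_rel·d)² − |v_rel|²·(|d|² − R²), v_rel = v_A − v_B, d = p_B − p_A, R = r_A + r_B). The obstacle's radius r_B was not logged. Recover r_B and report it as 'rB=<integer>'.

m = 801
d = (2, -16);  v_rel = (-1, -4),  |v_rel|² = 17
v_rel×d = (-1)·(-16) − (-4)·(2) = 24
since m = R²·17 − 24²:  R² = (576 + 801) / 17 = 81
R = √81 = 9  ⇒  r_B = 9 − 6 = 3

rB=3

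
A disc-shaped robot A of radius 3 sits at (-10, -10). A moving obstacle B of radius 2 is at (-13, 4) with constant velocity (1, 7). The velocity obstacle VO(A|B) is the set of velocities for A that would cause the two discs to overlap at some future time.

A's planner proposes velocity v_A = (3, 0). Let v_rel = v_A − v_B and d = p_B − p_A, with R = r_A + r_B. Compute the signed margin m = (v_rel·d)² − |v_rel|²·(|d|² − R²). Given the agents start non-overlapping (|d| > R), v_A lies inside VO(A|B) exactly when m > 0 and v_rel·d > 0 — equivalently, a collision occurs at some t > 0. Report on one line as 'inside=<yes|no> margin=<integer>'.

d = (-3, 14),  |d|² = 205;  R = 3+2 = 5,  c = 205−5² = 180
v_rel = (2, -7),  |v_rel|² = 53;  v_rel·d = (2)·(-3) + (-7)·(14) = -104
53·t² + 208·t + 180 = 0  ⇒  m = (-104)² − 53·180 = 1276
m = 1276 > 0,  v_rel·d = -104 < 0  ⇒  outside

inside=no margin=1276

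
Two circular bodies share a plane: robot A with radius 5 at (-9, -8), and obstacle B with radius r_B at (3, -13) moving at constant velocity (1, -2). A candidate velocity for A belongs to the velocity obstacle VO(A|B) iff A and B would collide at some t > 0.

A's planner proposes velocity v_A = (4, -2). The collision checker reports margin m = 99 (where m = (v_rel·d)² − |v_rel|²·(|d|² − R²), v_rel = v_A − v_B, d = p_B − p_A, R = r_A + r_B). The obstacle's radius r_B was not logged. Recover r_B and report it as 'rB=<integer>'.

m = 99
d = (12, -5);  v_rel = (3, 0),  |v_rel|² = 9
v_rel×d = (3)·(-5) − (0)·(12) = -15
since m = R²·9 − (-15)²:  R² = (225 + 99) / 9 = 36
R = √36 = 6  ⇒  r_B = 6 − 5 = 1

rB=1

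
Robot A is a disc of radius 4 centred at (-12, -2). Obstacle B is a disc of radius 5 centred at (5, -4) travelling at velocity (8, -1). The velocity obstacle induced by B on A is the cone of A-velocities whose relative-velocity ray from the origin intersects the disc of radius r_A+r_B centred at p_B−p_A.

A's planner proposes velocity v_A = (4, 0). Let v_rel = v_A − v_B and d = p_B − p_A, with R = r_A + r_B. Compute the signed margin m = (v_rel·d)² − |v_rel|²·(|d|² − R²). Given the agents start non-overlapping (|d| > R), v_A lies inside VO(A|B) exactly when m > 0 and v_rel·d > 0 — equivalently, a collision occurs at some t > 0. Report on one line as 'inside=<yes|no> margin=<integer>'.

d = (17, -2),  |d|² = 293;  R = 4+5 = 9,  c = 293−9² = 212
v_rel = (-4, 1),  |v_rel|² = 17;  v_rel·d = (-4)·(17) + (1)·(-2) = -70
17·t² + 140·t + 212 = 0  ⇒  m = (-70)² − 17·212 = 1296
m = 1296 > 0,  v_rel·d = -70 < 0  ⇒  outside

inside=no margin=1296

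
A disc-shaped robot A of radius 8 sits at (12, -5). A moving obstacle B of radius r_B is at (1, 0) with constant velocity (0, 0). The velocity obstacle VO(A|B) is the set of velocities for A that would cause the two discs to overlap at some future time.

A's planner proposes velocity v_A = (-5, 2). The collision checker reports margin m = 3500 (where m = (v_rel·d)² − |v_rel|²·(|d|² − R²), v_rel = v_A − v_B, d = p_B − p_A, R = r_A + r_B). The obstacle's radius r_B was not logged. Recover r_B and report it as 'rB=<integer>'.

m = 3500
d = (-11, 5);  v_rel = (-5, 2),  |v_rel|² = 29
v_rel×d = (-5)·(5) − (2)·(-11) = -3
since m = R²·29 − (-3)²:  R² = (9 + 3500) / 29 = 121
R = √121 = 11  ⇒  r_B = 11 − 8 = 3

rB=3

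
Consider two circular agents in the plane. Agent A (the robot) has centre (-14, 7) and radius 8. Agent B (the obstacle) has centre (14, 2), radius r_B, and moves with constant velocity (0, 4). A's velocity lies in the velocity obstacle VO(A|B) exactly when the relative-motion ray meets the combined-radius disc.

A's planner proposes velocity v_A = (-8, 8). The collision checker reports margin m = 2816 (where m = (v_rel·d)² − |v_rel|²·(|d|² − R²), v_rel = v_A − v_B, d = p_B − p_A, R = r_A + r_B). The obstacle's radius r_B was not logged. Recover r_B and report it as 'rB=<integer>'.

m = 2816
d = (28, -5);  v_rel = (-8, 4),  |v_rel|² = 80
v_rel×d = (-8)·(-5) − (4)·(28) = -72
since m = R²·80 − (-72)²:  R² = (5184 + 2816) / 80 = 100
R = √100 = 10  ⇒  r_B = 10 − 8 = 2

rB=2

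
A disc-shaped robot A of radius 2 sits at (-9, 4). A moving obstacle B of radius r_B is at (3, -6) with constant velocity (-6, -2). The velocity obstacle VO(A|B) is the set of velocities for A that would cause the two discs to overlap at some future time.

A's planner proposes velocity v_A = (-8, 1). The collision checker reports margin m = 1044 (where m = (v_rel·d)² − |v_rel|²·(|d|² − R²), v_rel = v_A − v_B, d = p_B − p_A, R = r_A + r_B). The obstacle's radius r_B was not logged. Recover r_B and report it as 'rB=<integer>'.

m = 1044
d = (12, -10);  v_rel = (-2, 3),  |v_rel|² = 13
v_rel×d = (-2)·(-10) − (3)·(12) = -16
since m = R²·13 − (-16)²:  R² = (256 + 1044) / 13 = 100
R = √100 = 10  ⇒  r_B = 10 − 2 = 8

rB=8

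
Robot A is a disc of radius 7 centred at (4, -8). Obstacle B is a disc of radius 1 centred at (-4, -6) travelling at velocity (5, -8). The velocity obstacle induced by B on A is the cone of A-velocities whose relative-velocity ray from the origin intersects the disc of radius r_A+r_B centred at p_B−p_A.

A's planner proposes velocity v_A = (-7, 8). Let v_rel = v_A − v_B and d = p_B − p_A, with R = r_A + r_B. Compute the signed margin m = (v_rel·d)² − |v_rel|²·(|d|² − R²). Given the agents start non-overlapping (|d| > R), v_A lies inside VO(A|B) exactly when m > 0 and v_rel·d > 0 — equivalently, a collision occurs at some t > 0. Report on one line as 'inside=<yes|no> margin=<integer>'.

d = (-8, 2),  |d|² = 68;  R = 7+1 = 8,  c = 68−8² = 4
v_rel = (-12, 16),  |v_rel|² = 400;  v_rel·d = (-12)·(-8) + (16)·(2) = 128
400·t² − 256·t + 4 = 0  ⇒  m = 128² − 400·4 = 14784
m = 14784 > 0,  v_rel·d = 128 > 0  ⇒  inside

inside=yes margin=14784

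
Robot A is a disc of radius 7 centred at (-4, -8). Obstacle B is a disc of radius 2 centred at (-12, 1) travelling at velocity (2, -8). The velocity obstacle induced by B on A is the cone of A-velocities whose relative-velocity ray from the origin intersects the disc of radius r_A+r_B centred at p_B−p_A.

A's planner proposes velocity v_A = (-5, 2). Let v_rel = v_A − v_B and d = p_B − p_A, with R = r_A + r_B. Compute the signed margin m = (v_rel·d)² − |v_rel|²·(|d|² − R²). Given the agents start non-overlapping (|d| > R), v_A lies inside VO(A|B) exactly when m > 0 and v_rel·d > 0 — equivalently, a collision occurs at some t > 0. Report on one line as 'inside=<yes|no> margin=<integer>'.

d = (-8, 9),  |d|² = 145;  R = 7+2 = 9,  c = 145−9² = 64
v_rel = (-7, 10),  |v_rel|² = 149;  v_rel·d = (-7)·(-8) + (10)·(9) = 146
149·t² − 292·t + 64 = 0  ⇒  m = 146² − 149·64 = 11780
m = 11780 > 0,  v_rel·d = 146 > 0  ⇒  inside

inside=yes margin=11780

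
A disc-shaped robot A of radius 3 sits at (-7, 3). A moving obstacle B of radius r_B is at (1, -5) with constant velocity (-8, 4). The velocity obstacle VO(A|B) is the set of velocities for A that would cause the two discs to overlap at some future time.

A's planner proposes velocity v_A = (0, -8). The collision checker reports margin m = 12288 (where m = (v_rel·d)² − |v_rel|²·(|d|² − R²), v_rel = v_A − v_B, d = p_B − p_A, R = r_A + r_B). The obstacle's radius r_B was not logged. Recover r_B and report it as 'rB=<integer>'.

m = 12288
d = (8, -8);  v_rel = (8, -12),  |v_rel|² = 208
v_rel×d = (8)·(-8) − (-12)·(8) = 32
since m = R²·208 − 32²:  R² = (1024 + 12288) / 208 = 64
R = √64 = 8  ⇒  r_B = 8 − 3 = 5

rB=5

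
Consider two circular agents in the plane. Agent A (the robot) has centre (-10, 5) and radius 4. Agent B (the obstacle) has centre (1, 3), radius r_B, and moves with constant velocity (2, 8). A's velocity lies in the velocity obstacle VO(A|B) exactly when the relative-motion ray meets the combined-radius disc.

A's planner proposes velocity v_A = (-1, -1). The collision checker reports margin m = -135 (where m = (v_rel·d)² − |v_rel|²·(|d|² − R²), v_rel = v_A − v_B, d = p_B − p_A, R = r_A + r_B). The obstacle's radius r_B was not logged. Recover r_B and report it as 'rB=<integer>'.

m = -135
d = (11, -2);  v_rel = (-3, -9),  |v_rel|² = 90
v_rel×d = (-3)·(-2) − (-9)·(11) = 105
since m = R²·90 − 105²:  R² = (11025 + -135) / 90 = 121
R = √121 = 11  ⇒  r_B = 11 − 4 = 7

rB=7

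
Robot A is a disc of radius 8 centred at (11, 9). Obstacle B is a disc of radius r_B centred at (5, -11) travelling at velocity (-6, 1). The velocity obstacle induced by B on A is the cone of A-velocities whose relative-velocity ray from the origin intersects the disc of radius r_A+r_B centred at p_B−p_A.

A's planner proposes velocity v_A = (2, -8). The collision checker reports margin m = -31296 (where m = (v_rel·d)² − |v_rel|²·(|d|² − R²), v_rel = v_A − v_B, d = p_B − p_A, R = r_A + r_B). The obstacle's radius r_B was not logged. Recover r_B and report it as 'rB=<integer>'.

m = -31296
d = (-6, -20);  v_rel = (8, -9),  |v_rel|² = 145
v_rel×d = (8)·(-20) − (-9)·(-6) = -214
since m = R²·145 − (-214)²:  R² = (45796 + -31296) / 145 = 100
R = √100 = 10  ⇒  r_B = 10 − 8 = 2

rB=2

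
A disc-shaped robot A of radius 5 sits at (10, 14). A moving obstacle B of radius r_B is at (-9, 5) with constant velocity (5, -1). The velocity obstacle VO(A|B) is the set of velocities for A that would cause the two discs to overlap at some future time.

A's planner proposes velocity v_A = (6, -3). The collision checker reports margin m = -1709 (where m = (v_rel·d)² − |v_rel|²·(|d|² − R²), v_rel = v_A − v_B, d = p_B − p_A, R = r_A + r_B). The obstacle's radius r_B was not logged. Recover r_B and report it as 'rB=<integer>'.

m = -1709
d = (-19, -9);  v_rel = (1, -2),  |v_rel|² = 5
v_rel×d = (1)·(-9) − (-2)·(-19) = -47
since m = R²·5 − (-47)²:  R² = (2209 + -1709) / 5 = 100
R = √100 = 10  ⇒  r_B = 10 − 5 = 5

rB=5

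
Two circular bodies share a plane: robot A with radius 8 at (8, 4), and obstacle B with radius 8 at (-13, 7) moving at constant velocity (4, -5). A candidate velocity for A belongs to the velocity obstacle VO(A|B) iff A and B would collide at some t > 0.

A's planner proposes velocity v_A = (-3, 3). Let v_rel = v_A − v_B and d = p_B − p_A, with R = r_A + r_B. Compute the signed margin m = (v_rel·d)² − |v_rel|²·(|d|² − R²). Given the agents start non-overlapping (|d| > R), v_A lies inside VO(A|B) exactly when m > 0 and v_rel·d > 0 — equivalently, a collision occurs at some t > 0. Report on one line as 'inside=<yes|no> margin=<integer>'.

d = (-21, 3),  |d|² = 450;  R = 8+8 = 16,  c = 450−16² = 194
v_rel = (-7, 8),  |v_rel|² = 113;  v_rel·d = (-7)·(-21) + (8)·(3) = 171
113·t² − 342·t + 194 = 0  ⇒  m = 171² − 113·194 = 7319
m = 7319 > 0,  v_rel·d = 171 > 0  ⇒  inside

inside=yes margin=7319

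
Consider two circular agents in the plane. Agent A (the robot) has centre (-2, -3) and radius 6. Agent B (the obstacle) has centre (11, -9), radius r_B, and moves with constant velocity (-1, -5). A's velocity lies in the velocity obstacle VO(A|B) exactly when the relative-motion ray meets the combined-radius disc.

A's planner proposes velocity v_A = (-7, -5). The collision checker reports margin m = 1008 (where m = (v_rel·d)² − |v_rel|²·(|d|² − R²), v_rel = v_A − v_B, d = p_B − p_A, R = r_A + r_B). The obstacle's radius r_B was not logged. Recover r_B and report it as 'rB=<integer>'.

m = 1008
d = (13, -6);  v_rel = (-6, 0),  |v_rel|² = 36
v_rel×d = (-6)·(-6) − (0)·(13) = 36
since m = R²·36 − 36²:  R² = (1296 + 1008) / 36 = 64
R = √64 = 8  ⇒  r_B = 8 − 6 = 2

rB=2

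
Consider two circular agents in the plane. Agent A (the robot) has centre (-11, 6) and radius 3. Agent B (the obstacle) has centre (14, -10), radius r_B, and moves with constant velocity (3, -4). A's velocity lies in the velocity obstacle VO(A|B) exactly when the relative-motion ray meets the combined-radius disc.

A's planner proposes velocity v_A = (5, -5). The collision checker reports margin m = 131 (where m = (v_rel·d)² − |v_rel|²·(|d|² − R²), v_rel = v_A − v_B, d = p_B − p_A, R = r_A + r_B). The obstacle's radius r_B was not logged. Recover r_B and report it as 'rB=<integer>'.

m = 131
d = (25, -16);  v_rel = (2, -1),  |v_rel|² = 5
v_rel×d = (2)·(-16) − (-1)·(25) = -7
since m = R²·5 − (-7)²:  R² = (49 + 131) / 5 = 36
R = √36 = 6  ⇒  r_B = 6 − 3 = 3

rB=3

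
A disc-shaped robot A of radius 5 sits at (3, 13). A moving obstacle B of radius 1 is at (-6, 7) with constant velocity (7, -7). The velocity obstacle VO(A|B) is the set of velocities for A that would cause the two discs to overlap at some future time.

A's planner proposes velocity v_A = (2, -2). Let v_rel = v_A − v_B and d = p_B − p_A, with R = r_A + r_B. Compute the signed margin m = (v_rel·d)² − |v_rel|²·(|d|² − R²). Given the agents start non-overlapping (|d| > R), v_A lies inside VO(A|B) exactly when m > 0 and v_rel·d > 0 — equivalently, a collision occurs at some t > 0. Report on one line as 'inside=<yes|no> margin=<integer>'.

d = (-9, -6),  |d|² = 117;  R = 5+1 = 6,  c = 117−6² = 81
v_rel = (-5, 5),  |v_rel|² = 50;  v_rel·d = (-5)·(-9) + (5)·(-6) = 15
50·t² − 30·t + 81 = 0  ⇒  m = 15² − 50·81 = -3825
m = -3825 < 0,  v_rel·d = 15 > 0  ⇒  outside

inside=no margin=-3825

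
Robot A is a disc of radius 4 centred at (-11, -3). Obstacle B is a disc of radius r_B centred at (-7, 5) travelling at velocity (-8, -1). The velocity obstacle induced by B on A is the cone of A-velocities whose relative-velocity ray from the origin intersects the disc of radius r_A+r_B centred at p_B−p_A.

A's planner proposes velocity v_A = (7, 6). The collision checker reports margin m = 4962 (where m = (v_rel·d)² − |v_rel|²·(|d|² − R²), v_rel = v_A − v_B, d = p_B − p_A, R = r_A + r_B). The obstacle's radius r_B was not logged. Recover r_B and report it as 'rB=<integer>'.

m = 4962
d = (4, 8);  v_rel = (15, 7),  |v_rel|² = 274
v_rel×d = (15)·(8) − (7)·(4) = 92
since m = R²·274 − 92²:  R² = (8464 + 4962) / 274 = 49
R = √49 = 7  ⇒  r_B = 7 − 4 = 3

rB=3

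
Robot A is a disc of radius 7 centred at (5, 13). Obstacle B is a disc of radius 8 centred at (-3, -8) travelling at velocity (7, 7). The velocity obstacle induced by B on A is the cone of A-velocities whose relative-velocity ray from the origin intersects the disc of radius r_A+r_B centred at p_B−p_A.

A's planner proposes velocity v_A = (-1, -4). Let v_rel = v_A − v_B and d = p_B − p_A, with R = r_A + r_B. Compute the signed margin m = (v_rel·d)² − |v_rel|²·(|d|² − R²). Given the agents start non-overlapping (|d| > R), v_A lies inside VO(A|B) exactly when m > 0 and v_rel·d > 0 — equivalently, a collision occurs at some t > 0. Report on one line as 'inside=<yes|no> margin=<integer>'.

d = (-8, -21),  |d|² = 505;  R = 7+8 = 15,  c = 505−15² = 280
v_rel = (-8, -11),  |v_rel|² = 185;  v_rel·d = (-8)·(-8) + (-11)·(-21) = 295
185·t² − 590·t + 280 = 0  ⇒  m = 295² − 185·280 = 35225
m = 35225 > 0,  v_rel·d = 295 > 0  ⇒  inside

inside=yes margin=35225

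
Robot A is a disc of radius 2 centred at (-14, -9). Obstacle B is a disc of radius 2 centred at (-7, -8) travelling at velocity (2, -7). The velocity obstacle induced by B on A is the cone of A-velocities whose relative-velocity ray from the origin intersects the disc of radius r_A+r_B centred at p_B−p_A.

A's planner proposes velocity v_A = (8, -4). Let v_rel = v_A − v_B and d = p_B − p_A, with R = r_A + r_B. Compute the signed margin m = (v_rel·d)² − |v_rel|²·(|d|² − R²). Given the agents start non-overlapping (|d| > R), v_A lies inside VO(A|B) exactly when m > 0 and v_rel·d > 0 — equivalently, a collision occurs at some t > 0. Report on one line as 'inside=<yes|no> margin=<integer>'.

d = (7, 1),  |d|² = 50;  R = 2+2 = 4,  c = 50−4² = 34
v_rel = (6, 3),  |v_rel|² = 45;  v_rel·d = (6)·(7) + (3)·(1) = 45
45·t² − 90·t + 34 = 0  ⇒  m = 45² − 45·34 = 495
m = 495 > 0,  v_rel·d = 45 > 0  ⇒  inside

inside=yes margin=495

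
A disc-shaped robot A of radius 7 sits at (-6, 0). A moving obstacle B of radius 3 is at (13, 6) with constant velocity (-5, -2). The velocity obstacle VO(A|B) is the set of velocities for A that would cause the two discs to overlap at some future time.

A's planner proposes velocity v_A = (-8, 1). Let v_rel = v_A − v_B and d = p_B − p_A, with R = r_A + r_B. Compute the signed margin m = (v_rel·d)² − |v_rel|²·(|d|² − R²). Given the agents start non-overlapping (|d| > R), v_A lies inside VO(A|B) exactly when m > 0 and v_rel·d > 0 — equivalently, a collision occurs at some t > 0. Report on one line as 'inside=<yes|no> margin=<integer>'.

d = (19, 6),  |d|² = 397;  R = 7+3 = 10,  c = 397−10² = 297
v_rel = (-3, 3),  |v_rel|² = 18;  v_rel·d = (-3)·(19) + (3)·(6) = -39
18·t² + 78·t + 297 = 0  ⇒  m = (-39)² − 18·297 = -3825
m = -3825 < 0,  v_rel·d = -39 < 0  ⇒  outside

inside=no margin=-3825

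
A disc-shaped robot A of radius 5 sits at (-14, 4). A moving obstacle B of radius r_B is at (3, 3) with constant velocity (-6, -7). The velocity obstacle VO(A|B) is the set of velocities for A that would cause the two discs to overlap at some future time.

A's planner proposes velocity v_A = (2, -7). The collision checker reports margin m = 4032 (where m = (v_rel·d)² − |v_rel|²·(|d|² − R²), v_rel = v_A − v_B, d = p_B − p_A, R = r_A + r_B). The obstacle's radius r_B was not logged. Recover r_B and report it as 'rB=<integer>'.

m = 4032
d = (17, -1);  v_rel = (8, 0),  |v_rel|² = 64
v_rel×d = (8)·(-1) − (0)·(17) = -8
since m = R²·64 − (-8)²:  R² = (64 + 4032) / 64 = 64
R = √64 = 8  ⇒  r_B = 8 − 5 = 3

rB=3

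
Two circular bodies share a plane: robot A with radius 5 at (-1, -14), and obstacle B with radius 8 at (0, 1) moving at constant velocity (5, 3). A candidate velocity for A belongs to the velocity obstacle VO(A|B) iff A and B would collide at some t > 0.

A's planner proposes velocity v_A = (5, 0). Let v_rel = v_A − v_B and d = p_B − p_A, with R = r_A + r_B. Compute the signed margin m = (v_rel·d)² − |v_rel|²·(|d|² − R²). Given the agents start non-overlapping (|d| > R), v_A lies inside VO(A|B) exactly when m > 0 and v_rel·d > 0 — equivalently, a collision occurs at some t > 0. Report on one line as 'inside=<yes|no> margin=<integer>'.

d = (1, 15),  |d|² = 226;  R = 5+8 = 13,  c = 226−13² = 57
v_rel = (0, -3),  |v_rel|² = 9;  v_rel·d = (0)·(1) + (-3)·(15) = -45
9·t² + 90·t + 57 = 0  ⇒  m = (-45)² − 9·57 = 1512
m = 1512 > 0,  v_rel·d = -45 < 0  ⇒  outside

inside=no margin=1512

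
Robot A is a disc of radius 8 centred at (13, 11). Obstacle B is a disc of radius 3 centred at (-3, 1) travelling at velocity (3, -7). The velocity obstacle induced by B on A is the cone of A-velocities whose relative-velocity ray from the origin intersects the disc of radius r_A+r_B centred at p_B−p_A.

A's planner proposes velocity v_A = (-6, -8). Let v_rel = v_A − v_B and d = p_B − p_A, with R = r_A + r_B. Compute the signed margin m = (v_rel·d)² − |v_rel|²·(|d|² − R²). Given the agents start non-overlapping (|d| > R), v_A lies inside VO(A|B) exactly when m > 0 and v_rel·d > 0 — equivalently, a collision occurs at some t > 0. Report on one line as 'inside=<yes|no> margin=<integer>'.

d = (-16, -10),  |d|² = 356;  R = 8+3 = 11,  c = 356−11² = 235
v_rel = (-9, -1),  |v_rel|² = 82;  v_rel·d = (-9)·(-16) + (-1)·(-10) = 154
82·t² − 308·t + 235 = 0  ⇒  m = 154² − 82·235 = 4446
m = 4446 > 0,  v_rel·d = 154 > 0  ⇒  inside

inside=yes margin=4446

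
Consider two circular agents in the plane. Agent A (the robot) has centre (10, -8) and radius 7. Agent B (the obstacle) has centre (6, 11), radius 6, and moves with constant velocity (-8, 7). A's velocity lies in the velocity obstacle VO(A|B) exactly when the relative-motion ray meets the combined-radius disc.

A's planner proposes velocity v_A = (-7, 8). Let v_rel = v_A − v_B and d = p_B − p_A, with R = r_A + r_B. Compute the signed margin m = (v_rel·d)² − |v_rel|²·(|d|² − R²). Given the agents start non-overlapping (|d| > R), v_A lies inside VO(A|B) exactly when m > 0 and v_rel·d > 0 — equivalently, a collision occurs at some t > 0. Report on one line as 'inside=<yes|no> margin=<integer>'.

d = (-4, 19),  |d|² = 377;  R = 7+6 = 13,  c = 377−13² = 208
v_rel = (1, 1),  |v_rel|² = 2;  v_rel·d = (1)·(-4) + (1)·(19) = 15
2·t² − 30·t + 208 = 0  ⇒  m = 15² − 2·208 = -191
m = -191 < 0,  v_rel·d = 15 > 0  ⇒  outside

inside=no margin=-191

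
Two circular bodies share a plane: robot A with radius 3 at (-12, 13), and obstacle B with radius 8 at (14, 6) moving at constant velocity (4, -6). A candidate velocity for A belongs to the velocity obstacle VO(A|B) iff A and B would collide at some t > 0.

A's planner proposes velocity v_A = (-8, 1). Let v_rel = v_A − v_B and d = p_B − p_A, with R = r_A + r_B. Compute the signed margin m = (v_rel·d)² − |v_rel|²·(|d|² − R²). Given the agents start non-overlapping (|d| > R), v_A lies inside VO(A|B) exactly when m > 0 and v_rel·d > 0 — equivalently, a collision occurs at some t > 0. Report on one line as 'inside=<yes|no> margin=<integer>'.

d = (26, -7),  |d|² = 725;  R = 3+8 = 11,  c = 725−11² = 604
v_rel = (-12, 7),  |v_rel|² = 193;  v_rel·d = (-12)·(26) + (7)·(-7) = -361
193·t² + 722·t + 604 = 0  ⇒  m = (-361)² − 193·604 = 13749
m = 13749 > 0,  v_rel·d = -361 < 0  ⇒  outside

inside=no margin=13749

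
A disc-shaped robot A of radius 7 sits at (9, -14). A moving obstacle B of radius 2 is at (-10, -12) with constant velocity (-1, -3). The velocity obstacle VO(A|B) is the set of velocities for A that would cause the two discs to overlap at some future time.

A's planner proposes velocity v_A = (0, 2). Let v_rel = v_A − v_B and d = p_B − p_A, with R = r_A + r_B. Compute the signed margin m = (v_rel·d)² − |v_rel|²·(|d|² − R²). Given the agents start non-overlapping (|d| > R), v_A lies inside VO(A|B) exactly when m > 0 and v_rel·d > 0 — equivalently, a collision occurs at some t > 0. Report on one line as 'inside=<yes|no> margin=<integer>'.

d = (-19, 2),  |d|² = 365;  R = 7+2 = 9,  c = 365−9² = 284
v_rel = (1, 5),  |v_rel|² = 26;  v_rel·d = (1)·(-19) + (5)·(2) = -9
26·t² + 18·t + 284 = 0  ⇒  m = (-9)² − 26·284 = -7303
m = -7303 < 0,  v_rel·d = -9 < 0  ⇒  outside

inside=no margin=-7303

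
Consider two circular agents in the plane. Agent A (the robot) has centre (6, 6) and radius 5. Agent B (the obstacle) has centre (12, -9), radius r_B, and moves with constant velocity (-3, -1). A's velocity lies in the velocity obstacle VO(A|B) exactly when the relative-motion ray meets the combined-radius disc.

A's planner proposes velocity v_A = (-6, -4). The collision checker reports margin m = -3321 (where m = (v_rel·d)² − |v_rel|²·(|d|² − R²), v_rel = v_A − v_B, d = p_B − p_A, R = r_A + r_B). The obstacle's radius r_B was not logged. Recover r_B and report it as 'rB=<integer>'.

m = -3321
d = (6, -15);  v_rel = (-3, -3),  |v_rel|² = 18
v_rel×d = (-3)·(-15) − (-3)·(6) = 63
since m = R²·18 − 63²:  R² = (3969 + -3321) / 18 = 36
R = √36 = 6  ⇒  r_B = 6 − 5 = 1

rB=1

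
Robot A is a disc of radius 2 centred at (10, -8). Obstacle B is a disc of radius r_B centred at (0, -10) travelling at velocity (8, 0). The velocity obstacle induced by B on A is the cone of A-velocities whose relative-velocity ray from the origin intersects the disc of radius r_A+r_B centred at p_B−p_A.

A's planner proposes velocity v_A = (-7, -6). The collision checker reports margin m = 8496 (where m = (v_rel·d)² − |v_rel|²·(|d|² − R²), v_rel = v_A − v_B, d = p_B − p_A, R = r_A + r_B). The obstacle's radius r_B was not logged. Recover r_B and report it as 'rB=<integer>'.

m = 8496
d = (-10, -2);  v_rel = (-15, -6),  |v_rel|² = 261
v_rel×d = (-15)·(-2) − (-6)·(-10) = -30
since m = R²·261 − (-30)²:  R² = (900 + 8496) / 261 = 36
R = √36 = 6  ⇒  r_B = 6 − 2 = 4

rB=4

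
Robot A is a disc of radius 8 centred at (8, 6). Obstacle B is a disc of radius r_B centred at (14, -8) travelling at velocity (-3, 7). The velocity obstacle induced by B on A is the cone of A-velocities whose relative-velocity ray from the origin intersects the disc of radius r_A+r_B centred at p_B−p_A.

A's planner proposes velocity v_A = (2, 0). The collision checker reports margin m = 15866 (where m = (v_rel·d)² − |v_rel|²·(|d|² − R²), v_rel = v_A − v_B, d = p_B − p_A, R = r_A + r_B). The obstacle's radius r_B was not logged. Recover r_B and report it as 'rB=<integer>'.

m = 15866
d = (6, -14);  v_rel = (5, -7),  |v_rel|² = 74
v_rel×d = (5)·(-14) − (-7)·(6) = -28
since m = R²·74 − (-28)²:  R² = (784 + 15866) / 74 = 225
R = √225 = 15  ⇒  r_B = 15 − 8 = 7

rB=7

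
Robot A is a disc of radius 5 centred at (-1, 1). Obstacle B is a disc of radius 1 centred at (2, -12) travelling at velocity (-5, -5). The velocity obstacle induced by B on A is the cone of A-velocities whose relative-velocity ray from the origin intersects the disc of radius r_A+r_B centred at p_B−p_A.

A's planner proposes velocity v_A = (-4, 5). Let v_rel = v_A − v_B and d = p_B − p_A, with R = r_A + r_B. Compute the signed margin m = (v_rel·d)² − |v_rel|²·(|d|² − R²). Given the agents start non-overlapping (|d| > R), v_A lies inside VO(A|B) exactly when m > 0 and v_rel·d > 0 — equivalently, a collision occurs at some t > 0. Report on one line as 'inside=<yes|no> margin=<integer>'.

d = (3, -13),  |d|² = 178;  R = 5+1 = 6,  c = 178−6² = 142
v_rel = (1, 10),  |v_rel|² = 101;  v_rel·d = (1)·(3) + (10)·(-13) = -127
101·t² + 254·t + 142 = 0  ⇒  m = (-127)² − 101·142 = 1787
m = 1787 > 0,  v_rel·d = -127 < 0  ⇒  outside

inside=no margin=1787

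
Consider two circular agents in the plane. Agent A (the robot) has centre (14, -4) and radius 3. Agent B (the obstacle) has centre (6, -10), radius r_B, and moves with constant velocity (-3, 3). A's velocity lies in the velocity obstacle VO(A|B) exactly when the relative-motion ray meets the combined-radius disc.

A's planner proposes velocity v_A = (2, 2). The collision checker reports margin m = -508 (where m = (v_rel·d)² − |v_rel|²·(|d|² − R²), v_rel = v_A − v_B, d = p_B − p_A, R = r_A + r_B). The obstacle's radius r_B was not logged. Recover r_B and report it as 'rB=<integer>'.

m = -508
d = (-8, -6);  v_rel = (5, -1),  |v_rel|² = 26
v_rel×d = (5)·(-6) − (-1)·(-8) = -38
since m = R²·26 − (-38)²:  R² = (1444 + -508) / 26 = 36
R = √36 = 6  ⇒  r_B = 6 − 3 = 3

rB=3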